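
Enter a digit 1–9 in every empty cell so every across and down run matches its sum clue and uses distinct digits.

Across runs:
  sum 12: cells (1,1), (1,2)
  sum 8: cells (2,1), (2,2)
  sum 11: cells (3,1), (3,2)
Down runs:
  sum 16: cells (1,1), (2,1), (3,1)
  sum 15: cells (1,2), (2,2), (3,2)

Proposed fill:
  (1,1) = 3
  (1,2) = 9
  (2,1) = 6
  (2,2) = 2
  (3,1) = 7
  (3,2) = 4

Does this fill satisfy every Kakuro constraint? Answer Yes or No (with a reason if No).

Yes

Across: 3+9=12; 6+2=8; 7+4=11. Down: 3+6+7=16; 9+2+4=15. No digit repeats within any run.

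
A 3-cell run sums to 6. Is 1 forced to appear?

Yes

The only way to make 6 from 3 distinct digits is {1,2,3}, which contains 1.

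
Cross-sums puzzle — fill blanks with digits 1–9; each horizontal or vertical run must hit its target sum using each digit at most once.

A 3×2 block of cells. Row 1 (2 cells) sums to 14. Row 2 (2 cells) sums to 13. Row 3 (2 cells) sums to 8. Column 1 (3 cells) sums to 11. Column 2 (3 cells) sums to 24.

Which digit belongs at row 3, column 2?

24 in 3 cells must be {7,8,9}.
The 8 across and the 24 down share only 7, so (3,2) = 7.
(3,1) = 8 − 7 = 1 completes the 8 across.
Nothing is forced directly, so branch on (1,1), whose candidates are 6 or 8. If (1,1) = 8: then (1,2) would have to be in {6} for the 14 across but in {8,9} for the 24 down — contradiction. So (1,1) = 6.
(1,2) = 14 − 6 = 8 completes the 14 across.
(2,1) = 11 − 7 = 4 completes the 11 down.
(2,2) = 13 − 4 = 9 completes the 13 across.

7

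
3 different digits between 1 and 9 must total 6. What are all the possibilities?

3 distinct digits from 1–9 sum between 6 and 24.
Only one set works: {1,2,3}.

{1,2,3}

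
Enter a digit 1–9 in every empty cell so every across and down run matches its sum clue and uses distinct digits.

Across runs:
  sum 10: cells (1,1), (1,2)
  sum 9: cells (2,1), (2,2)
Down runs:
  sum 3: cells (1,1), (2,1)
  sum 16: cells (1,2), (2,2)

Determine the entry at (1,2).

9

3 in 2 cells must be {1,2}; 16 in 2 cells must be {7,9}.
The 9 across and the 16 down share only 7, so (2,2) = 7.
(1,2) = 16 − 7 = 9 completes the 16 down.
(2,1) = 9 − 7 = 2 completes the 9 across.
(1,1) = 10 − 9 = 1 completes the 10 across.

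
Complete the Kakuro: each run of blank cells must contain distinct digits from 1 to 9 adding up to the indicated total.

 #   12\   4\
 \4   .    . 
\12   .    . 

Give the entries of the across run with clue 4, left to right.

3 1

4 in 2 cells must be {1,3}.
The 4 across and the 12 down share only 3, so R1C1 = 3.
R1C2 = 4 − 3 = 1 completes the 4 across.
R2C1 = 12 − 3 = 9 completes the 12 down.
R2C2 = 12 − 9 = 3 completes the 12 across.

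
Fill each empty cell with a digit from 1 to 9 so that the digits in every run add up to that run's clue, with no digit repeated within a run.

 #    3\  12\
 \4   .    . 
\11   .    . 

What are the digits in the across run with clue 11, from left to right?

2, 9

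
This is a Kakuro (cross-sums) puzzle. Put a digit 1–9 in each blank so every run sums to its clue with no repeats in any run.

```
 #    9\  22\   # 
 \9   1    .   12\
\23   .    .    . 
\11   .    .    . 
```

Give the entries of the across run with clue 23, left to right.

6, 9, 8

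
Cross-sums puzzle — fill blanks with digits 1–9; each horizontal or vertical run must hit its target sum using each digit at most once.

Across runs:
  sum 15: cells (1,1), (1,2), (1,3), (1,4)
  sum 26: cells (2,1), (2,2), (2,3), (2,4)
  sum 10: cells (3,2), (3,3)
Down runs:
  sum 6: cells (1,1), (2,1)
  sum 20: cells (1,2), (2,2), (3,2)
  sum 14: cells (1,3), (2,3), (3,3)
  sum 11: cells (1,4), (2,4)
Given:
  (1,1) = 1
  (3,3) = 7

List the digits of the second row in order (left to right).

5 8 4 9

(2,1) = 6 − 1 = 5 completes the 6 down.
(3,2) = 10 − 7 = 3 completes the 10 across.
No cell is forced outright now. (2,3) can only be 4 or 6 (the digits allowed by both its 26 across and its 14 down). If (2,3) = 6: then (1,3) would have to be in {2,3,4,5,6,7,8,9} for the 15 across but in {1} for the 14 down — contradiction. So (2,3) = 4.
(1,3) = 14 − 11 = 3 completes the 14 down.
Given what's placed, (1,2) must be 9 to fit the 15 across and 20 down.
(1,4) = 15 − 13 = 2 completes the 15 across.
(2,2) = 20 − 12 = 8 completes the 20 down.
(2,4) = 26 − 17 = 9 completes the 26 across.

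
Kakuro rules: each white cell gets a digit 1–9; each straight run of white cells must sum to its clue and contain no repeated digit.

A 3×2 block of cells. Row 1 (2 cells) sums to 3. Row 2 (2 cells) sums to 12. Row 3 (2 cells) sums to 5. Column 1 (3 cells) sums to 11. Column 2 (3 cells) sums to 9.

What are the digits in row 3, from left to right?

3 in 2 cells must be {1,2}.
Nothing is forced directly, so branch on (2,2), whose candidates are 3 or 4 or 5. If (2,2) = 3: then (2,1) would have to be in {9} for the 12 across but in {1,2,3,4,5,6,7,8} for the 11 down — contradiction. If (2,2) = 5: that forces (1,2) = 1, (2,1) = 7, (3,2) = 3, after which (1,1) would have to be in {2} for the 3 across but in {1,3} for the 11 down — contradiction. So (2,2) = 4.
Given what's placed, (1,2) must be 2 to fit the 3 across and 9 down.
(2,1) = 12 − 4 = 8 completes the 12 across.
(3,2) = 9 − 6 = 3 completes the 9 down.
(1,1) = 3 − 2 = 1 completes the 3 across.
(3,1) = 5 − 3 = 2 completes the 5 across.

2 3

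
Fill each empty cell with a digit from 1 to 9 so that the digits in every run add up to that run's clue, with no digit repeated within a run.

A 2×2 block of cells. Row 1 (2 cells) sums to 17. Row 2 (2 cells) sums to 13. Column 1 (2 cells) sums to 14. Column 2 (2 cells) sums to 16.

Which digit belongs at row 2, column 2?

17 in 2 cells must be {8,9}; 16 in 2 cells must be {7,9}.
The 17 across and the 16 down share only 9, so (1,2) = 9.
(2,2) = 16 − 9 = 7 completes the 16 down.
(1,1) = 17 − 9 = 8 completes the 17 across.
(2,1) = 13 − 7 = 6 completes the 13 across.

7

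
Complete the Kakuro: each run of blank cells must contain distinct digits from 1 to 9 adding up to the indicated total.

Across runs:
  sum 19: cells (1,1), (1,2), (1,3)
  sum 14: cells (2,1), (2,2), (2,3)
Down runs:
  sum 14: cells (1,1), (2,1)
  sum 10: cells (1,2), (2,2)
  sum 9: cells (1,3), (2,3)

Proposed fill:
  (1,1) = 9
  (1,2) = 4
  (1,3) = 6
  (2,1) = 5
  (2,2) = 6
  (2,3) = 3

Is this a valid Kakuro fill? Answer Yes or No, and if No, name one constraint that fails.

Yes

Across: 9+4+6=19; 5+6+3=14. Down: 9+5=14; 4+6=10; 6+3=9. No digit repeats within any run.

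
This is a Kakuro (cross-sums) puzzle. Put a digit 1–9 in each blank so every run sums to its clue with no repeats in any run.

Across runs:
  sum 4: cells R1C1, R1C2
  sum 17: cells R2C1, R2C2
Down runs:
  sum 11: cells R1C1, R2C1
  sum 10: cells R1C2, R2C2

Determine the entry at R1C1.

3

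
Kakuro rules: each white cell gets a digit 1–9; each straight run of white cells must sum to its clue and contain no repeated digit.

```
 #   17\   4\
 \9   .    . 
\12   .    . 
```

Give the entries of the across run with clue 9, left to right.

17 in 2 cells must be {8,9}; 4 in 2 cells must be {1,3}.
The 9 across and the 17 down share only 8, so R1C1 = 8.
R1C2 = 9 − 8 = 1 completes the 9 across.
R2C1 = 17 − 8 = 9 completes the 17 down.
R2C2 = 12 − 9 = 3 completes the 12 across.

8 1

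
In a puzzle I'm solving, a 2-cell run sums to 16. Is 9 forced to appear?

Yes

The only way to make 16 from 2 distinct digits is {7,9}, which contains 9.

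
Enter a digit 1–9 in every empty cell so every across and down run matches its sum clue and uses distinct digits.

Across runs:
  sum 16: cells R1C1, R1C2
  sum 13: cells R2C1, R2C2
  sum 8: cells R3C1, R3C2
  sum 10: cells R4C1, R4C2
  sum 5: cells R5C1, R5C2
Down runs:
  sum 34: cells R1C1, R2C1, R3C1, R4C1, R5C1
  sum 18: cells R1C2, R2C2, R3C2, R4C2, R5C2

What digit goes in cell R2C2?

5

16 in 2 cells must be {7,9}; 34 in 5 cells must be {4,6,7,8,9}.
Only 7 fits R1C2 under both its across sum 16 and down sum 18.
Given what's placed, R2C2 must be 5 to fit the 13 across and 18 down.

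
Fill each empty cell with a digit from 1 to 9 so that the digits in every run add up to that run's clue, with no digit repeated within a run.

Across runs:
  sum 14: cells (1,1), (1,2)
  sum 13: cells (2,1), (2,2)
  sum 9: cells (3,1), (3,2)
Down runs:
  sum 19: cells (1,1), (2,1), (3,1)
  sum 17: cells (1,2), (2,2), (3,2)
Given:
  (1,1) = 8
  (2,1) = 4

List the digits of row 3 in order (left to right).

7 2

(1,2) = 14 − 8 = 6 completes the 14 across.
(2,2) = 13 − 4 = 9 completes the 13 across.
(3,1) = 19 − 12 = 7 completes the 19 down.
(3,2) = 9 − 7 = 2 completes the 9 across.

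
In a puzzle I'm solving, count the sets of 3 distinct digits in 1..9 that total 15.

8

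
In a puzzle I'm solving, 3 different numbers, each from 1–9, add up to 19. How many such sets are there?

5

3 distinct digits from 1–9 sum between 6 and 24.
Enumerating: {2,8,9}, {3,7,9}, {4,6,9}, {4,7,8}, {5,6,8}.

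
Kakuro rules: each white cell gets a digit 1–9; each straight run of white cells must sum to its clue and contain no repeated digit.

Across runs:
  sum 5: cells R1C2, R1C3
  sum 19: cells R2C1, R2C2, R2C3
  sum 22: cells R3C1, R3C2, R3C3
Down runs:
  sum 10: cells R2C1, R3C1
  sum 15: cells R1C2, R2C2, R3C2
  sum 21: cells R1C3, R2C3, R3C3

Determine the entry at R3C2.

Only 4 fits R1C3 under both its across sum 5 and down sum 21.
R1C2 = 5 − 4 = 1 completes the 5 across.
Nothing is forced directly, so branch on R2C3, whose candidates are 8 or 9. If R2C3 = 9: that forces R3C3 = 8, R3C1 = 9, R3C2 = 5, after which R2C1 would have to be in {2,3,4,6,7,8} for the 19 across but in {1} for the 10 down — contradiction. So R2C3 = 8.
R3C3 = 21 − 12 = 9 completes the 21 down.
No cell is forced outright now. R2C2 can only be 5 or 6 or 9 (the digits allowed by both its 19 across and its 15 down). If R2C2 = 5: that forces R2C1 = 6, after which R3C1 would have to be in {5,6,7,8} for the 22 across but in {4} for the 10 down — contradiction. If R2C2 = 6: then R2C1 would have to be in {5} for the 19 across but in {1,2,3,4,6,7,8,9} for the 10 down — contradiction. So R2C2 = 9.
R2C1 = 19 − 17 = 2 completes the 19 across.
R3C1 = 10 − 2 = 8 completes the 10 down.
R3C2 = 22 − 17 = 5 completes the 22 across.

5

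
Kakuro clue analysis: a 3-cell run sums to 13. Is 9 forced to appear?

Counterexample: {1,4,8} sums to 13 without using 9.

No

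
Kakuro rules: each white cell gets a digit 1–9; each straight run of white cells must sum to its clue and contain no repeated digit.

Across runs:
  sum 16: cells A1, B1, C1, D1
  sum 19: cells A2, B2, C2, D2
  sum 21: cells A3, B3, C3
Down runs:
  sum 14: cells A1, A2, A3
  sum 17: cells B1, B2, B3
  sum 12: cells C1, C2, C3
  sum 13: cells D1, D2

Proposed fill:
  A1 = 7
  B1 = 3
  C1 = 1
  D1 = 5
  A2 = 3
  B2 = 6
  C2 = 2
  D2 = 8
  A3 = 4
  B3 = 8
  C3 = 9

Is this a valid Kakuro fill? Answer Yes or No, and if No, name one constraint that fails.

Across: 7+3+1+5=16; 3+6+2+8=19; 4+8+9=21. Down: 7+3+4=14; 3+6+8=17; 1+2+9=12; 5+8=13. No digit repeats within any run.

Yes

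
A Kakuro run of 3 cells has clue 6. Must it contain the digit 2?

Yes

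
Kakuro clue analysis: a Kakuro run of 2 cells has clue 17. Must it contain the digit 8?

The only way to make 17 from 2 distinct digits is {8,9}, which contains 8.

Yes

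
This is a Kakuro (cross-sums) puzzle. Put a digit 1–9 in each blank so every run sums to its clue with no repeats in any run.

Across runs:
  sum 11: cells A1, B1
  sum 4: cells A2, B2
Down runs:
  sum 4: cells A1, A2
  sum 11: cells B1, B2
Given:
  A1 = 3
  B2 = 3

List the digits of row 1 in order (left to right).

3, 8

4 in 2 cells must be {1,3}.
B1 = 11 − 3 = 8 completes the 11 across.
A2 = 4 − 3 = 1 completes the 4 across.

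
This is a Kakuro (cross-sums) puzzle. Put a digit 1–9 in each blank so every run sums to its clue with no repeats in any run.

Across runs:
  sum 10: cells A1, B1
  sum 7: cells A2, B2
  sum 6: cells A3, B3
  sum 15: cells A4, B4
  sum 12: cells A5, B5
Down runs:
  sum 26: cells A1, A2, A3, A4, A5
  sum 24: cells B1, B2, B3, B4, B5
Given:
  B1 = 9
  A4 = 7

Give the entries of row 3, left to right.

A1 = 10 − 9 = 1 completes the 10 across.
B4 = 15 − 7 = 8 completes the 15 across.
B5 = 4: the only remaining digit allowed by both the 12 across and the 24 down.
A5 = 12 − 4 = 8 completes the 12 across.
A3 = 4: the only remaining digit allowed by both the 6 across and the 26 down.
B3 = 6 − 4 = 2 completes the 6 across.
A2 = 26 − 20 = 6 completes the 26 down.
B2 = 7 − 6 = 1 completes the 7 across.

4, 2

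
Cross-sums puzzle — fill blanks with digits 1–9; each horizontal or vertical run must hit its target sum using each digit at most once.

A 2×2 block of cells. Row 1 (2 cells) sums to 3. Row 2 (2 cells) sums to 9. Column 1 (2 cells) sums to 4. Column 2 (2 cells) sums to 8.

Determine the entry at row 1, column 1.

1

3 in 2 cells must be {1,2}; 4 in 2 cells must be {1,3}.
The 3 across and the 4 down share only 1, so (1,1) = 1.
(1,2) = 3 − 1 = 2 completes the 3 across.
(2,1) = 4 − 1 = 3 completes the 4 down.
(2,2) = 9 − 3 = 6 completes the 9 across.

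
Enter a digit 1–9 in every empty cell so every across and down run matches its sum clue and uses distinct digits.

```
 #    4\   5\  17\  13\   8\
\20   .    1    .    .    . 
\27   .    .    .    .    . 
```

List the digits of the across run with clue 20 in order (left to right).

3, 1, 8, 6, 2

4 in 2 cells must be {1,3}; 17 in 2 cells must be {8,9}.
Given what's placed, R1C1 must be 3 to fit the 20 across and 4 down.
R2C1 = 4 − 3 = 1 completes the 4 down.
R2C2 = 5 − 1 = 4 completes the 5 down.
No cell is forced outright now. R1C3 can only be 8 or 9 (the digits allowed by both its 20 across and its 17 down). If R1C3 = 9: that forces R1C4 = 5, R1C5 = 2, R2C3 = 8, after which R2C4 would have to be in {5,9} for the 27 across but in {8} for the 13 down — contradiction. So R1C3 = 8.
Given what's placed, R1C4 must be 6 to fit the 20 across and 13 down.
R1C5 = 20 − 18 = 2 completes the 20 across.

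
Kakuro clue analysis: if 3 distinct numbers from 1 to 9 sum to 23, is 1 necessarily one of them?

No

The only way to make 23 from 3 distinct digits is {6,8,9}, which does not contain 1.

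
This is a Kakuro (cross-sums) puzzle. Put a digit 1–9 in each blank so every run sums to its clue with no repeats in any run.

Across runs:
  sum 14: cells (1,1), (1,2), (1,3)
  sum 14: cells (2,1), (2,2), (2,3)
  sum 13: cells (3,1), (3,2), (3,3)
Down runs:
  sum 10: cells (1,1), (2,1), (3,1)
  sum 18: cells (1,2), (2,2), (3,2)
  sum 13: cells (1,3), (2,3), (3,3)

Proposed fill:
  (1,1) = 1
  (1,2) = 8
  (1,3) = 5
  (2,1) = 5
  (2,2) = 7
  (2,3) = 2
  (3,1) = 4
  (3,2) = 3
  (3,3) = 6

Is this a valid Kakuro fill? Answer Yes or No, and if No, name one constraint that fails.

Across: 1+8+5=14; 5+7+2=14; 4+3+6=13. Down: 1+5+4=10; 8+7+3=18; 5+2+6=13. No digit repeats within any run.

Yes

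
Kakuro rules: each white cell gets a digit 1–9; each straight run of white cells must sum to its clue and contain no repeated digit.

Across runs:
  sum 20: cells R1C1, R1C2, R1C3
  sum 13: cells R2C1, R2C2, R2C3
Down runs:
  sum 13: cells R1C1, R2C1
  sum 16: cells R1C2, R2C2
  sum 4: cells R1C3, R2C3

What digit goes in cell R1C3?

3

16 in 2 cells must be {7,9}; 4 in 2 cells must be {1,3}.
The 20 across and the 4 down share only 3, so R1C3 = 3.
R2C3 = 4 − 3 = 1 completes the 4 down.
Given what's placed, R1C2 must be 9 to fit the 20 across and 16 down.
R2C2 = 16 − 9 = 7 completes the 16 down.
R1C1 = 20 − 12 = 8 completes the 20 across.
R2C1 = 13 − 8 = 5 completes the 13 across.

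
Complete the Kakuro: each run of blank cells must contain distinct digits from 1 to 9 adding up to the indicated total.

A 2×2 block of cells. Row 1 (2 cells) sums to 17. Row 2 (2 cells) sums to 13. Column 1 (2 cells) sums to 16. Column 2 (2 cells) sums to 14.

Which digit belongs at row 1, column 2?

17 in 2 cells must be {8,9}; 16 in 2 cells must be {7,9}.
The 17 across and the 16 down share only 9, so (1,1) = 9.
(1,2) = 17 − 9 = 8 completes the 17 across.
(2,1) = 16 − 9 = 7 completes the 16 down.
(2,2) = 13 − 7 = 6 completes the 13 across.

8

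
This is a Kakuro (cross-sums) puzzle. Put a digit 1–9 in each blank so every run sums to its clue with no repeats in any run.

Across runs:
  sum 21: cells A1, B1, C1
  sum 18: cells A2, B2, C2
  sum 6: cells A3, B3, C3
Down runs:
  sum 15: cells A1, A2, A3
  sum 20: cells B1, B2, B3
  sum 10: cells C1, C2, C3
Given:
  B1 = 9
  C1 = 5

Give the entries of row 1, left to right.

7 9 5

6 in 3 cells must be {1,2,3}.
A1 = 21 − 14 = 7 completes the 21 across.
Given what's placed, B3 must be 3 to fit the 6 across and 20 down.
B2 = 20 − 12 = 8 completes the 20 down.
A3 = 2: the only remaining digit allowed by both the 6 across and the 15 down.
C3 = 6 − 5 = 1 completes the 6 across.
A2 = 15 − 9 = 6 completes the 15 down.
C2 = 18 − 14 = 4 completes the 18 across.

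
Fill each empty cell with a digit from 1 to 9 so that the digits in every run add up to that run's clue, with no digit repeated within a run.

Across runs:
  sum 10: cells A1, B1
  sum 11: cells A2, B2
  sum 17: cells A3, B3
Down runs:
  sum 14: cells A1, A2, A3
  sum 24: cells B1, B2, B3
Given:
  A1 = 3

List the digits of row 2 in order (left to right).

17 in 2 cells must be {8,9}; 24 in 3 cells must be {7,8,9}.
B1 = 10 − 3 = 7 completes the 10 across.
A3 = 9: the only remaining digit allowed by both the 17 across and the 14 down.
B3 = 17 − 9 = 8 completes the 17 across.
A2 = 14 − 12 = 2 completes the 14 down.
B2 = 11 − 2 = 9 completes the 11 across.

2 9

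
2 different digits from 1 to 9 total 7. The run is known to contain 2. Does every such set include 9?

No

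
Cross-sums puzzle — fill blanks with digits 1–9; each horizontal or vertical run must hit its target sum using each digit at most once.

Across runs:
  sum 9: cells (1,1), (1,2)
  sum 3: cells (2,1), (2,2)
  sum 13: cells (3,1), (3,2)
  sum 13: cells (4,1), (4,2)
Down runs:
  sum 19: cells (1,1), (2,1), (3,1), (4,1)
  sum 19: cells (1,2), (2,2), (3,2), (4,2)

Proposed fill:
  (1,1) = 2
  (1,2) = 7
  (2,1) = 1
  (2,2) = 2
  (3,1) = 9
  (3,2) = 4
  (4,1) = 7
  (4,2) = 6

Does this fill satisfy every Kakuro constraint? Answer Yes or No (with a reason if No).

Yes

Across: 2+7=9; 1+2=3; 9+4=13; 7+6=13. Down: 2+1+9+7=19; 7+2+4+6=19. No digit repeats within any run.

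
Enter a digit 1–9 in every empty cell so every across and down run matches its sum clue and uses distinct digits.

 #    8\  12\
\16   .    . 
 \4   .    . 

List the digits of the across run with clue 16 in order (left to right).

7 9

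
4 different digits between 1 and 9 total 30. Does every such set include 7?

Yes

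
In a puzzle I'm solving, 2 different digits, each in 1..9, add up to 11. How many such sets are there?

4

2 distinct digits from 1–9 sum between 3 and 17.
Enumerating: {2,9}, {3,8}, {4,7}, {5,6}.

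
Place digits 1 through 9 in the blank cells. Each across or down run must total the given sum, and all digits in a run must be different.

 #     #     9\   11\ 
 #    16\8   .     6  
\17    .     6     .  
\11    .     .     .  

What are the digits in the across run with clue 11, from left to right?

16 in 2 cells must be {7,9}.
R1C2 = 8 − 6 = 2 completes the 8 across.
Only 7 fits R3C1 under both its across sum 11 and down sum 16.
R3C2 = 9 − 8 = 1 completes the 9 down.
R3C3 = 11 − 8 = 3 completes the 11 across.
R2C1 = 16 − 7 = 9 completes the 16 down.
R2C3 = 17 − 15 = 2 completes the 17 across.

7 1 3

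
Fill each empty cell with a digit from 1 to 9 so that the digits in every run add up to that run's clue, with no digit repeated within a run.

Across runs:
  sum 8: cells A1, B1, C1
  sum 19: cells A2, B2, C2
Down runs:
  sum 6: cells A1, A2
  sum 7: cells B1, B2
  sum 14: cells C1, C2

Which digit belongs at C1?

5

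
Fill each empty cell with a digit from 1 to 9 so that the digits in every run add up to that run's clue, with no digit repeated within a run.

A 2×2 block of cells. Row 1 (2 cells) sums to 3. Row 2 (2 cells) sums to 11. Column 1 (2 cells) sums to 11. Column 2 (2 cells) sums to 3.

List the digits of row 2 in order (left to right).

9, 2

3 in 2 cells must be {1,2}.
The 3 across and the 11 down share only 2, so (1,1) = 2.
(1,2) = 3 − 2 = 1 completes the 3 across.
(2,1) = 11 − 2 = 9 completes the 11 down.
(2,2) = 11 − 9 = 2 completes the 11 across.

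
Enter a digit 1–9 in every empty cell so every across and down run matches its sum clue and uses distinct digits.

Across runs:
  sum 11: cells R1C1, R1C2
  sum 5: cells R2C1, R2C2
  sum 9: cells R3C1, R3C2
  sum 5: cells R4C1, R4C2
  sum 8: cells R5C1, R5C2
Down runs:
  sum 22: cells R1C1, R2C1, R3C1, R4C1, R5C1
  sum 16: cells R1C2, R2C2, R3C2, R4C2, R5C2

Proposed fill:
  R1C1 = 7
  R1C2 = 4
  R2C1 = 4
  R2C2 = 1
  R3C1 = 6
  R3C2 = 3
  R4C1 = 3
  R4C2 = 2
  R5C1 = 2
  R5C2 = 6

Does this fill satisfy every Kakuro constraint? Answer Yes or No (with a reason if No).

Yes

Across: 7+4=11; 4+1=5; 6+3=9; 3+2=5; 2+6=8. Down: 7+4+6+3+2=22; 4+1+3+2+6=16. No digit repeats within any run.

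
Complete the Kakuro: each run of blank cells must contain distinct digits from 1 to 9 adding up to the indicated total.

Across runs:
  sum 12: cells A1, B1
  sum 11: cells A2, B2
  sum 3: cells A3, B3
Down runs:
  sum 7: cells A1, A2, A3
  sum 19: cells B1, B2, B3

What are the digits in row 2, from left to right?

3 in 2 cells must be {1,2}; 7 in 3 cells must be {1,2,4}.
The 12 across and the 7 down share only 4, so A1 = 4.
B1 = 12 − 4 = 8 completes the 12 across.
Given what's placed, A2 must be 2 to fit the 11 across and 7 down.
B2 = 11 − 2 = 9 completes the 11 across.
A3 = 7 − 6 = 1 completes the 7 down.
B3 = 3 − 1 = 2 completes the 3 across.

2 9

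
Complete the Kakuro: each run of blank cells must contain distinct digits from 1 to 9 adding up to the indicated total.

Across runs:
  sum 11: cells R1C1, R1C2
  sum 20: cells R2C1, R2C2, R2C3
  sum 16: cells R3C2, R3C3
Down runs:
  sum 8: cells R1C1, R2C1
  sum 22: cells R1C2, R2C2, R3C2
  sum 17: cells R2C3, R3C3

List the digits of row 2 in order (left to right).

3 9 8

16 in 2 cells must be {7,9}; 17 in 2 cells must be {8,9}.
The 16 across and the 17 down share only 9, so R3C3 = 9.
R2C3 = 17 − 9 = 8 completes the 17 down.
R3C2 = 16 − 9 = 7 completes the 16 across.
R2C2 = 9: the only remaining digit allowed by both the 20 across and the 22 down.
R1C2 = 22 − 16 = 6 completes the 22 down.
R2C1 = 20 − 17 = 3 completes the 20 across.
R1C1 = 11 − 6 = 5 completes the 11 across.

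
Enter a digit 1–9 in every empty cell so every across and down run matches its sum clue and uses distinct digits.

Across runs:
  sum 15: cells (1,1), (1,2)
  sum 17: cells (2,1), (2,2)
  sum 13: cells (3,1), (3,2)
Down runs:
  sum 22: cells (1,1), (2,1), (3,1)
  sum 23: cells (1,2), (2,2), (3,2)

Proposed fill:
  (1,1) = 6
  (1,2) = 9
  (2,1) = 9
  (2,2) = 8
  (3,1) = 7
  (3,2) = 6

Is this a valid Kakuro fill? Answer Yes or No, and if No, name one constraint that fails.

Yes

Across: 6+9=15; 9+8=17; 7+6=13. Down: 6+9+7=22; 9+8+6=23. No digit repeats within any run.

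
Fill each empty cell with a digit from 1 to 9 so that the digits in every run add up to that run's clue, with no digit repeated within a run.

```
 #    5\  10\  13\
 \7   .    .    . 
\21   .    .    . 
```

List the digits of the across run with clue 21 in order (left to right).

4, 8, 9

7 in 3 cells must be {1,2,4}.
The 7 across and the 13 down share only 4, so R1C3 = 4.
The 21 across and the 5 down share only 4, so R2C1 = 4.
R2C3 = 13 − 4 = 9 completes the 13 down.
R1C1 = 5 − 4 = 1 completes the 5 down.
R1C2 = 7 − 5 = 2 completes the 7 across.
R2C2 = 21 − 13 = 8 completes the 21 across.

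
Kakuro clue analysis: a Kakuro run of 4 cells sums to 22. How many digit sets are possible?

11

4 distinct digits from 1–9 sum between 10 and 30.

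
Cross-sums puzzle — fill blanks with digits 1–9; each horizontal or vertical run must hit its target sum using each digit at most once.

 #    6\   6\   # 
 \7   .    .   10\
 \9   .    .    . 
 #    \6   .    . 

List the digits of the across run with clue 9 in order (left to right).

2, 1, 6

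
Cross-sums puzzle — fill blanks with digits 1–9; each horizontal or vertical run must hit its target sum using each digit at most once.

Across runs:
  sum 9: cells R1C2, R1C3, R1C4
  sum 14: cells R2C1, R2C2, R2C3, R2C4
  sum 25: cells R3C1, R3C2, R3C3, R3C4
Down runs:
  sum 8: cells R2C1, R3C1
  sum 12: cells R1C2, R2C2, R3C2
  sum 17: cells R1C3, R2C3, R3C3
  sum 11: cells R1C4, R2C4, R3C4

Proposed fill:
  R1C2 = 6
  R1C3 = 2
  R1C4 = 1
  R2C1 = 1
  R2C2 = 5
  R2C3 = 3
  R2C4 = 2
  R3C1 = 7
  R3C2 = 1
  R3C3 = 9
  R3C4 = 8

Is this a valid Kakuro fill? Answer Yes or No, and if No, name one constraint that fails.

No — the across run R2C1–R2C4 sums to 11, not 14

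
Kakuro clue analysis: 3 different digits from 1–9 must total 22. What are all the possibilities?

{5,8,9}; {6,7,9}

3 distinct digits from 1–9 sum between 6 and 24.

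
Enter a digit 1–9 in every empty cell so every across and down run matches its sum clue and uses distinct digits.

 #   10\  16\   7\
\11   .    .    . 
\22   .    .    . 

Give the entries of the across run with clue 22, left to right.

7 9 6

16 in 2 cells must be {7,9}.
The 11 across and the 16 down share only 7, so R1C2 = 7.
R2C2 = 16 − 7 = 9 completes the 16 down.
Nothing is forced directly, so branch on R2C3, whose candidates are 5 or 6. If R2C3 = 5: then R1C3 would have to be in {1,3} for the 11 across but in {2} for the 7 down — contradiction. So R2C3 = 6.
R1C3 = 7 − 6 = 1 completes the 7 down.
R2C1 = 22 − 15 = 7 completes the 22 across.
R1C1 = 11 − 8 = 3 completes the 11 across.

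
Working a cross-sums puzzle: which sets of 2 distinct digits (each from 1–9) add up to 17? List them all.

{8,9}

2 distinct digits from 1–9 sum between 3 and 17.
Only one set works: {8,9}.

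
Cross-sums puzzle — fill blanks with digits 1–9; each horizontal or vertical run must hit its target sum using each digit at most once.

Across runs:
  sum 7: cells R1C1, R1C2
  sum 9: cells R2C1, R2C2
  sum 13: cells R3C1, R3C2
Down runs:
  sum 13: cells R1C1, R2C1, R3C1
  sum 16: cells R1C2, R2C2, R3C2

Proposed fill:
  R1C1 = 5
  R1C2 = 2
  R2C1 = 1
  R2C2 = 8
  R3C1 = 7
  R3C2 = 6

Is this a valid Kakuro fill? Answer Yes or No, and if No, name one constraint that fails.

Yes

Across: 5+2=7; 1+8=9; 7+6=13. Down: 5+1+7=13; 2+8+6=16. No digit repeats within any run.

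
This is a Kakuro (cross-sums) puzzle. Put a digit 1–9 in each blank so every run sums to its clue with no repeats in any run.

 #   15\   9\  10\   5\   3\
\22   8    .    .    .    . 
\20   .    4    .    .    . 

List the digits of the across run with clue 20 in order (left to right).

7, 4, 6, 2, 1

3 in 2 cells must be {1,2}.
R1C2 = 9 − 4 = 5 completes the 9 down.
R2C1 = 15 − 8 = 7 completes the 15 down.
Nothing is forced directly, so branch on R1C5, whose candidates are 1 or 2. If R1C5 = 1: that forces R1C4 = 2, R2C4 = 3, after which R2C5 would have to be in {1,5} for the 20 across but in {2} for the 3 down — contradiction. So R1C5 = 2.
R2C5 = 3 − 2 = 1 completes the 3 down.
No cell is forced outright now. R2C4 can only be 2 or 3 (the digits allowed by both its 20 across and its 5 down). If R2C4 = 3: then R1C4 would have to be in {1,3,4,6} for the 22 across but in {2} for the 5 down — contradiction. So R2C4 = 2.
R1C4 = 5 − 2 = 3 completes the 5 down.
R2C3 = 20 − 14 = 6 completes the 20 across.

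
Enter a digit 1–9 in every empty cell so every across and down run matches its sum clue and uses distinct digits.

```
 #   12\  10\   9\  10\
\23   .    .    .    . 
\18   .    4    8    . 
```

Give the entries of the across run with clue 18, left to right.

5 4 8 1

R1C2 = 10 − 4 = 6 completes the 10 down.
R1C3 = 9 − 8 = 1 completes the 9 down.
R2C1 = 5: the only remaining digit allowed by both the 18 across and the 12 down.
R2C4 = 18 − 17 = 1 completes the 18 across.
R1C1 = 12 − 5 = 7 completes the 12 down.
R1C4 = 23 − 14 = 9 completes the 23 across.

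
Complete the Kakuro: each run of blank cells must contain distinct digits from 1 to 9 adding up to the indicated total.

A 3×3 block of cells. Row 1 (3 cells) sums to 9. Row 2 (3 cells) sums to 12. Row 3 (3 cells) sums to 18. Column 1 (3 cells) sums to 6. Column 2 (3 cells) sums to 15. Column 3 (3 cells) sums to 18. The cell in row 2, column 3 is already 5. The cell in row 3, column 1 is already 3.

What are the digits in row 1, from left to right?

2 1 6

6 in 3 cells must be {1,2,3}.
(2,1) = 1: the only remaining digit allowed by both the 12 across and the 6 down.
(2,2) = 12 − 6 = 6 completes the 12 across.
(1,1) = 6 − 4 = 2 completes the 6 down.
No cell is forced outright now. (1,2) can only be 1 or 4 (the digits allowed by both its 9 across and its 15 down). If (1,2) = 4: then (1,3) would have to be in {3} for the 9 across but in {4,6,7,9} for the 18 down — contradiction. So (1,2) = 1.
(1,3) = 9 − 3 = 6 completes the 9 across.
(3,2) = 15 − 7 = 8 completes the 15 down.
(3,3) = 18 − 11 = 7 completes the 18 across.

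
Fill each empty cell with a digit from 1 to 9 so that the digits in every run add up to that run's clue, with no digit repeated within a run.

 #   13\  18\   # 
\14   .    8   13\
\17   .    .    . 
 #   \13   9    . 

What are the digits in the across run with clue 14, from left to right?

R1C1 = 14 − 8 = 6 completes the 14 across.
R2C1 = 13 − 6 = 7 completes the 13 down.
R2C2 = 18 − 17 = 1 completes the 18 down.
R2C3 = 17 − 8 = 9 completes the 17 across.
R3C3 = 13 − 9 = 4 completes the 13 across.

6 8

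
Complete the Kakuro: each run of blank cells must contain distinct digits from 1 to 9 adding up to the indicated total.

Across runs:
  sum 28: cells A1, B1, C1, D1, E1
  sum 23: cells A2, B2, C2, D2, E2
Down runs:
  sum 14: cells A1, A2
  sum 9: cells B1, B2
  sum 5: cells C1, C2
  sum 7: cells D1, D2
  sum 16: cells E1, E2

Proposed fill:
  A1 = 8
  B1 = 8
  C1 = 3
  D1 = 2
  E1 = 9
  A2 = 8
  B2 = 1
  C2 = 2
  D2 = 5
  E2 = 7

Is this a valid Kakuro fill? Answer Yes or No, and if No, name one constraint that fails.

No — the down run A1–A2 sums to 16, not 14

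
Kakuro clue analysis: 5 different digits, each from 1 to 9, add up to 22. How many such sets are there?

9

5 distinct digits from 1–9 sum between 15 and 35.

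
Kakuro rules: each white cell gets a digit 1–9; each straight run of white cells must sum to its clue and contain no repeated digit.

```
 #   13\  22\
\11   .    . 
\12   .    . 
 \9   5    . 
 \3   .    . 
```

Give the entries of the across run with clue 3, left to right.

1, 2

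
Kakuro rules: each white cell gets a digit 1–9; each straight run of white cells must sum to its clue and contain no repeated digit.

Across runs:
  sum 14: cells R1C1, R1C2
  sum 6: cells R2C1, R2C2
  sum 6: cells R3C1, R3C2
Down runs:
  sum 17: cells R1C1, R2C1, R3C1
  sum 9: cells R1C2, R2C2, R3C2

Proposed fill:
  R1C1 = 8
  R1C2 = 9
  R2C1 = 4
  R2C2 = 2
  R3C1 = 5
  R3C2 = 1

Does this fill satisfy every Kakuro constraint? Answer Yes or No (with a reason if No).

No — the down run R1C2–R3C2 sums to 12, not 9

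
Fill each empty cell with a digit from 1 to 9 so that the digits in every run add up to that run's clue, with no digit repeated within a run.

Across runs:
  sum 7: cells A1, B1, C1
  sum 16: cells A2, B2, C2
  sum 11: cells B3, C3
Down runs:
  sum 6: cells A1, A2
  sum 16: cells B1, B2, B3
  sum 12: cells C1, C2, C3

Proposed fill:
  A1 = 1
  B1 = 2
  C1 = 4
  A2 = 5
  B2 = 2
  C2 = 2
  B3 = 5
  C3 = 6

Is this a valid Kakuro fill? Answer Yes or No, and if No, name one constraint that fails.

No — the down run B1–B3 sums to 9, not 16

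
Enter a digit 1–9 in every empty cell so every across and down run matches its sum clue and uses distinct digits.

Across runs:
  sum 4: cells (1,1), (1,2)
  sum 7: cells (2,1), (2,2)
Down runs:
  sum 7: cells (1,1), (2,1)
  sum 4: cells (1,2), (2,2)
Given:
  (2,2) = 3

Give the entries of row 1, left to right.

3, 1

4 in 2 cells must be {1,3}.
(1,2) = 4 − 3 = 1 completes the 4 down.
(2,1) = 7 − 3 = 4 completes the 7 across.
(1,1) = 4 − 1 = 3 completes the 4 across.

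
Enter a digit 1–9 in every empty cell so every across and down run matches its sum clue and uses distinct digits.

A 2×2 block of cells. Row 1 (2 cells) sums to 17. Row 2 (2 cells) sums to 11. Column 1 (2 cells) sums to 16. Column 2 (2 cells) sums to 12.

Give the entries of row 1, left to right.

9 8

17 in 2 cells must be {8,9}; 16 in 2 cells must be {7,9}.
The 17 across and the 16 down share only 9, so (1,1) = 9.
(1,2) = 17 − 9 = 8 completes the 17 across.
(2,1) = 16 − 9 = 7 completes the 16 down.
(2,2) = 11 − 7 = 4 completes the 11 across.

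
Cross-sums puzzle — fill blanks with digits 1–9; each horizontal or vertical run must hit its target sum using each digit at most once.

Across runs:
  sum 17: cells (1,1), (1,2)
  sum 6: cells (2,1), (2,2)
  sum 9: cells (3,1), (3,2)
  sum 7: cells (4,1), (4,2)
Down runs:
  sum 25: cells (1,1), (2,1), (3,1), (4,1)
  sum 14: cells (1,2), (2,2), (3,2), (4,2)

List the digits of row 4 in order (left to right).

4 3

17 in 2 cells must be {8,9}.
Only 8 fits (1,2) under both its across sum 17 and down sum 14.
(1,1) = 17 − 8 = 9 completes the 17 across.
Nothing is forced directly, so branch on (2,2), whose candidates are 1 or 2. If (2,2) = 2: that forces (2,1) = 4, (4,1) = 5, after which (4,2) would have to be in {2} for the 7 across but in {1,3} for the 14 down — contradiction. So (2,2) = 1.
(2,1) = 6 − 1 = 5 completes the 6 across.
No cell is forced outright now. (3,2) can only be 2 or 3 (the digits allowed by both its 9 across and its 14 down). If (3,2) = 3: then (3,1) would have to be in {6} for the 9 across but in {3,4,7,8} for the 25 down — contradiction. So (3,2) = 2.
(3,1) = 9 − 2 = 7 completes the 9 across.
(4,1) = 25 − 21 = 4 completes the 25 down.
(4,2) = 7 − 4 = 3 completes the 7 across.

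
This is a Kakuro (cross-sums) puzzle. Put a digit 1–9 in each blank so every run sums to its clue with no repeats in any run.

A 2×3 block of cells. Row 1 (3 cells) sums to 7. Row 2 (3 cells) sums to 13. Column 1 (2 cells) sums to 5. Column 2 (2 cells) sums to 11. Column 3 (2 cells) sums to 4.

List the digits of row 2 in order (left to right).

7 in 3 cells must be {1,2,4}; 4 in 2 cells must be {1,3}.
The 7 across and the 4 down share only 1, so (1,3) = 1.
(2,3) = 4 − 1 = 3 completes the 4 down.
Nothing is forced directly, so branch on (1,1), whose candidates are 2 or 4. If (1,1) = 2: that forces (1,2) = 4, after which (2,1) would have to be in {1,2,4,6,8,9} for the 13 across but in {3} for the 5 down — contradiction. So (1,1) = 4.
(1,2) = 7 − 5 = 2 completes the 7 across.
(2,1) = 5 − 4 = 1 completes the 5 down.
(2,2) = 13 − 4 = 9 completes the 13 across.

1 9 3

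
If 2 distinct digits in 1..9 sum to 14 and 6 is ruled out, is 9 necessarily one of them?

The only way to make 14 from 2 distinct digits under that restriction is {5,9}, which contains 9.

Yes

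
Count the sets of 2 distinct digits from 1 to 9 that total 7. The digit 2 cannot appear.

2

2 distinct digits from 1–9 sum between 3 and 17.
Dropping sets that contain 2.
Enumerating: {1,6}, {3,4}.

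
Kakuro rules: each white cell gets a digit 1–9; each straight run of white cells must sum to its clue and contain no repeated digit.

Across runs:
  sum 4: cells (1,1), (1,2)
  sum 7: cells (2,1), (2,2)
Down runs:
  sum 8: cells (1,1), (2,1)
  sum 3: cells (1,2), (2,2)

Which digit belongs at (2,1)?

5

4 in 2 cells must be {1,3}; 3 in 2 cells must be {1,2}.
The 4 across and the 3 down share only 1, so (1,2) = 1.
(2,2) = 3 − 1 = 2 completes the 3 down.
(1,1) = 4 − 1 = 3 completes the 4 across.
(2,1) = 7 − 2 = 5 completes the 7 across.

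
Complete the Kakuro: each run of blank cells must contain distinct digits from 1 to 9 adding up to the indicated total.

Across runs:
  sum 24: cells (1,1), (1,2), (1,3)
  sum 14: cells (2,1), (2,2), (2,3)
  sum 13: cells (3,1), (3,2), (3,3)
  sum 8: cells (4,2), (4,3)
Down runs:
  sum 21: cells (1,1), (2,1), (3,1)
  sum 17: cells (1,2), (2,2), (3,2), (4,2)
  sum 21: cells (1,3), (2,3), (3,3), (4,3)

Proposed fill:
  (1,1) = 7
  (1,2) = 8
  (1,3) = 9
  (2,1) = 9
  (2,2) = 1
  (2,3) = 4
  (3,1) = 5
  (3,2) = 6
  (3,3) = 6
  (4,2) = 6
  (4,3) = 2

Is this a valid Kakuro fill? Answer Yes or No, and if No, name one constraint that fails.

No — the down run (1,2)–(4,2) sums to 21, not 17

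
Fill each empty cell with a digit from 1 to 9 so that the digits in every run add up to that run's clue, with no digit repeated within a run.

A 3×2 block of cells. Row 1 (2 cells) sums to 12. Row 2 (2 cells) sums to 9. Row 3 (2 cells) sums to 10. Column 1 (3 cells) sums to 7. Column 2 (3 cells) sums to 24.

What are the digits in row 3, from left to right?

7 in 3 cells must be {1,2,4}; 24 in 3 cells must be {7,8,9}.
The 12 across and the 7 down share only 4, so (1,1) = 4.
(1,2) = 12 − 4 = 8 completes the 12 across.
Given what's placed, (2,2) must be 7 to fit the 9 across and 24 down.
(3,2) = 24 − 15 = 9 completes the 24 down.
(2,1) = 9 − 7 = 2 completes the 9 across.
(3,1) = 10 − 9 = 1 completes the 10 across.

1, 9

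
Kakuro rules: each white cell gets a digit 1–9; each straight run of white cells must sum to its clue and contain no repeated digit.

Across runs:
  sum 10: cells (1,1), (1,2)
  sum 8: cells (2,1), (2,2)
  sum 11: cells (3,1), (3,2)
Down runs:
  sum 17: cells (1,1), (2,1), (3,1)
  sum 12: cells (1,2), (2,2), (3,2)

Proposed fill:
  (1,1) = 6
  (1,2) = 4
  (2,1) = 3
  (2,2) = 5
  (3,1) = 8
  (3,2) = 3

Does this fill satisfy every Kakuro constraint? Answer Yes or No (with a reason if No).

Across: 6+4=10; 3+5=8; 8+3=11. Down: 6+3+8=17; 4+5+3=12. No digit repeats within any run.

Yes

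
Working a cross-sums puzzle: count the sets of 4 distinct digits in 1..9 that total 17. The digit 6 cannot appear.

4 distinct digits from 1–9 sum between 10 and 30.
Dropping sets that contain 6.
Enumerating: {1,2,5,9}, {1,3,4,9}, {1,3,5,8}, {1,4,5,7}, {2,3,4,8}, {2,3,5,7}.

6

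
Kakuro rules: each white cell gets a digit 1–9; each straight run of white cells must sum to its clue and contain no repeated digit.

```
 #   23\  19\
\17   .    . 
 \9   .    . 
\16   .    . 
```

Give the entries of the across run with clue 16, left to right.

17 in 2 cells must be {8,9}; 16 in 2 cells must be {7,9}; 23 in 3 cells must be {6,8,9}.
The 16 across and the 23 down share only 9, so R3C1 = 9.
R3C2 = 16 − 9 = 7 completes the 16 across.
Given what's placed, R1C1 must be 8 to fit the 17 across and 23 down.
R1C2 = 17 − 8 = 9 completes the 17 across.
R2C1 = 23 − 17 = 6 completes the 23 down.
R2C2 = 9 − 6 = 3 completes the 9 across.

9, 7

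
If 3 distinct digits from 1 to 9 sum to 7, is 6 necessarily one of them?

The only way to make 7 from 3 distinct digits is {1,2,4}, which does not contain 6.

No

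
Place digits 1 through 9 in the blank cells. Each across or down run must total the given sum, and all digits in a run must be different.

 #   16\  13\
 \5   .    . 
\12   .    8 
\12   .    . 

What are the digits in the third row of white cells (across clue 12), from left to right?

R2C1 = 12 − 8 = 4 completes the 12 across.
R1C1 = 3: the only remaining digit allowed by both the 5 across and the 16 down.
R1C2 = 5 − 3 = 2 completes the 5 across.
R3C1 = 16 − 7 = 9 completes the 16 down.
R3C2 = 12 − 9 = 3 completes the 12 across.

9, 3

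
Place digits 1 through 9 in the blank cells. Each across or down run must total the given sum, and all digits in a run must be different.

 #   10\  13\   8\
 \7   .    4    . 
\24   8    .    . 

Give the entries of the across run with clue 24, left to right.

8, 9, 7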